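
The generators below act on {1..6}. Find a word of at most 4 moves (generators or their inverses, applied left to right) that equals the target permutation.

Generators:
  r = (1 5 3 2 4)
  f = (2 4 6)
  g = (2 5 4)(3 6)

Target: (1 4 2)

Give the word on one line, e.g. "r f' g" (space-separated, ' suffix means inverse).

g' f' g r'

  after g': (2 4 5)(3 6)
  after f': (3 4 5 6)
  after g: (2 5 3)
  after r': (1 4 2)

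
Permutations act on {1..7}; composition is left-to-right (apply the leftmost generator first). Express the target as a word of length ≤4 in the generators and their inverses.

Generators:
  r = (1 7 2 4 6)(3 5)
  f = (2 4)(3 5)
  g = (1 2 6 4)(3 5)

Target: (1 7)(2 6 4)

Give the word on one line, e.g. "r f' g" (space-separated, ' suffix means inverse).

r f f g'

  after r: (1 7 2 4 6)(3 5)
  after f: (1 7 4 6)
  after f: (1 7 2 4 6)(3 5)
  after g': (1 7)(2 6 4)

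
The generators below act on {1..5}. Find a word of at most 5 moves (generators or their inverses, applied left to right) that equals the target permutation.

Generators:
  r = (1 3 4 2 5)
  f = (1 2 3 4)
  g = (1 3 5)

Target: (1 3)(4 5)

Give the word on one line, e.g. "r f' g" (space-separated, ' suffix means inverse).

g f' f' r

  after g: (1 3 5)
  after f': (1 2)(3 5 4)
  after f': (2 4)(3 5)
  after r: (1 3)(4 5)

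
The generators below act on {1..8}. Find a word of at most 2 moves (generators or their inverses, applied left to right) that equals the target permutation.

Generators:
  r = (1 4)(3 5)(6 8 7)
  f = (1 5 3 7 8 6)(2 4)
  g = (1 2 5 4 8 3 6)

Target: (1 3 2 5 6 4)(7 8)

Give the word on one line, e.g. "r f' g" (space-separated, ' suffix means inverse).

  after f': (1 6 8 7 3 5)(2 4)
  after g': (1 3 2 5 6 4)(7 8)

f' g'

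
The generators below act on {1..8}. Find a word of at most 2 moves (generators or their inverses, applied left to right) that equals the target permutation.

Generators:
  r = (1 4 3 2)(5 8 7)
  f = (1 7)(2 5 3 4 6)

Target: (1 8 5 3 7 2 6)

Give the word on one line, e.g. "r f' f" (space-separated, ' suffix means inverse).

f' r'

  after f': (1 7)(2 6 4 3 5)
  after r': (1 8 5 3 7 2 6)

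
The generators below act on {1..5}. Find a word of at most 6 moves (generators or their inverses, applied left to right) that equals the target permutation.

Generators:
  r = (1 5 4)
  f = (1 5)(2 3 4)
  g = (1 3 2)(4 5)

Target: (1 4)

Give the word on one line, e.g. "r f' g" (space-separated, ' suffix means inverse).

f f f r

  after f: (1 5)(2 3 4)
  after f: (2 4 3)
  after f: (1 5)
  after r: (1 4)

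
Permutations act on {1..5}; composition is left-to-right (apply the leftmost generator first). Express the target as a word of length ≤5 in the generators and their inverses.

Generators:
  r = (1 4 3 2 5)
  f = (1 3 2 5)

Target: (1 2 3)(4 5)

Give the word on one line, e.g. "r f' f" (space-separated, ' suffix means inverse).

  after r: (1 4 3 2 5)
  after r: (1 3 5 4 2)
  after f: (1 2 3)(4 5)

r r f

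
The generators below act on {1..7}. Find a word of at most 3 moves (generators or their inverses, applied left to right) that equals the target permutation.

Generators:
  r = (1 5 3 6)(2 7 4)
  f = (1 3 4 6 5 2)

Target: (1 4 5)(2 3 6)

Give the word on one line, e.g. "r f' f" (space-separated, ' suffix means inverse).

f f

  after f: (1 3 4 6 5 2)
  after f: (1 4 5)(2 3 6)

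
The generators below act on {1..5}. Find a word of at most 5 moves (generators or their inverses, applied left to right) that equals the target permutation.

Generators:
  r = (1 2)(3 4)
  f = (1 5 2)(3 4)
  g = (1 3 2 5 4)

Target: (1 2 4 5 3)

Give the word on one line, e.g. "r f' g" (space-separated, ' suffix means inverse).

  after r: (1 2)(3 4)
  after f: (2 5)
  after f: (1 5)(3 4)
  after r: (1 5 2)
  after g': (1 2 4 5 3)

r f f r g'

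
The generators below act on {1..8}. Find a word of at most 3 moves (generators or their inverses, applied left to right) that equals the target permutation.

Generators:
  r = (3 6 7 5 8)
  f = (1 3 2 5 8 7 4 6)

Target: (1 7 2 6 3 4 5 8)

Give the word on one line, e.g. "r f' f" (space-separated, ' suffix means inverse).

r f' r

  after r: (3 6 7 5 8)
  after f': (1 6 8)(2 3 4 7)
  after r: (1 7 2 6 3 4 5 8)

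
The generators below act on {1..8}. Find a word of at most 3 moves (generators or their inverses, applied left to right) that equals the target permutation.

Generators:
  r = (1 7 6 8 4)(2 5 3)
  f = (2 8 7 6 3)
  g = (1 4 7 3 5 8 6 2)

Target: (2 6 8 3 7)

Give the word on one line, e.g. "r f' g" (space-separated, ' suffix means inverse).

  after f': (2 3 6 7 8)
  after f': (2 6 8 3 7)

f' f'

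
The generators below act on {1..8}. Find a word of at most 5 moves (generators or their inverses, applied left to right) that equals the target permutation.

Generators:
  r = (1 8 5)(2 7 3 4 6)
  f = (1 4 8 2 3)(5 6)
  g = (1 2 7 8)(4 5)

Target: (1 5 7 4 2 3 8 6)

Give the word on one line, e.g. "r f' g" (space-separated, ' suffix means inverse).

  after f': (1 3 2 8 4)(5 6)
  after r': (1 7 2)(3 6 8)(4 5)
  after r': (1 2 5 3 4 8 7 6)
  after g': (2 4 7 6 8)(3 5)
  after r': (1 5 7 4 2 3 8 6)

f' r' r' g' r'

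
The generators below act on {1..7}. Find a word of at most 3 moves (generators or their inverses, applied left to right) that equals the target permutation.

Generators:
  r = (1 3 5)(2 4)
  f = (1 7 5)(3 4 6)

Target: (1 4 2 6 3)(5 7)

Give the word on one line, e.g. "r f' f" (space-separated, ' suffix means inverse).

r f

  after r: (1 3 5)(2 4)
  after f: (1 4 2 6 3)(5 7)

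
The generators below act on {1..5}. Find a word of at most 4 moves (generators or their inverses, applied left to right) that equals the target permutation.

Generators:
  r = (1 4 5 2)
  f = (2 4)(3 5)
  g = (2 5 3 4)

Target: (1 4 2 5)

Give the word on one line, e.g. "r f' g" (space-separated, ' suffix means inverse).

g' r g f'

  after g': (2 4 3 5)
  after r: (1 4 3 2 5)
  after g: (1 2 3 5)
  after f': (1 4 2 5)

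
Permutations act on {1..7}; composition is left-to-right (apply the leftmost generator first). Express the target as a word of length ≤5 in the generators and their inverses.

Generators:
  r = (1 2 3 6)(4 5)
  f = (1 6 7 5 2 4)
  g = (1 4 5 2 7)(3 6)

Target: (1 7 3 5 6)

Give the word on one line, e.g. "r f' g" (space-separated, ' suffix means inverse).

f' r' f'

  after f': (1 4 2 5 7 6)
  after r': (1 5 7 3 2 4)
  after f': (1 7 3 5 6)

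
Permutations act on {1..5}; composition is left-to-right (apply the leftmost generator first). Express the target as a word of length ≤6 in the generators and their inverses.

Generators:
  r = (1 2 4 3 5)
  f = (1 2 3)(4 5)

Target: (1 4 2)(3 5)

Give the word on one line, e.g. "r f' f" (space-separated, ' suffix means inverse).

  after r': (1 5 3 4 2)
  after f: (1 4 3 5)
  after f: (1 5 2 3 4)
  after f: (1 4 2)(3 5)

r' f f f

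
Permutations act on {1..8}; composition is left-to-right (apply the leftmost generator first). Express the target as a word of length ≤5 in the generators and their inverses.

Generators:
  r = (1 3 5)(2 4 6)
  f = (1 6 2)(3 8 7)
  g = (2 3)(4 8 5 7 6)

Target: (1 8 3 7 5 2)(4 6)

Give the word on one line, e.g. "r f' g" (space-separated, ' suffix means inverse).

  after g: (2 3)(4 8 5 7 6)
  after g: (4 5 6 8 7)
  after f: (1 6 7 4 5 2)(3 8)
  after g: (1 4 7 8 2)(3 5)
  after g: (1 8 3 7 5 2)(4 6)

g g f g g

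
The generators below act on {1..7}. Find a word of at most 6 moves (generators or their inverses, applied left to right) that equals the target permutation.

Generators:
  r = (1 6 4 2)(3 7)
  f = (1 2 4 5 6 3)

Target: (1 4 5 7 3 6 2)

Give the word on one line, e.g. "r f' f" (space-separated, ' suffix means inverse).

f' r r f' r

  after f': (1 3 6 5 4 2)
  after r: (1 7 3 4)(2 6 5)
  after r: (1 3 2 4 6 5)
  after f': (1 6 4 5 3)
  after r: (1 4 5 7 3 6 2)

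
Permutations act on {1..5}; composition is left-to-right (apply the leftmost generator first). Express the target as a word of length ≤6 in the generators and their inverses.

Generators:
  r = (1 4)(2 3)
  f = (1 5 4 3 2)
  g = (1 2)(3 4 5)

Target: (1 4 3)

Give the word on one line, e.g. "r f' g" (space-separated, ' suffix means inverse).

  after g: (1 2)(3 4 5)
  after r': (1 3)(2 4 5)
  after g': (1 5)(2 3)
  after f: (1 4 3)

g r' g' f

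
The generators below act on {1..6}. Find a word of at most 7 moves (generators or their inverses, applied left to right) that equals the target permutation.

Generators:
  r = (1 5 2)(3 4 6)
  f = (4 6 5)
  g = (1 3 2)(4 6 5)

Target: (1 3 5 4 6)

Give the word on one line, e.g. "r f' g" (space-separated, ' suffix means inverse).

  after r': (1 2 5)(3 6 4)
  after f: (1 2 4 3 5)
  after f: (1 2 6 5)(3 4)
  after r: (2 3 6)
  after g: (1 3 5 4 6)

r' f f r g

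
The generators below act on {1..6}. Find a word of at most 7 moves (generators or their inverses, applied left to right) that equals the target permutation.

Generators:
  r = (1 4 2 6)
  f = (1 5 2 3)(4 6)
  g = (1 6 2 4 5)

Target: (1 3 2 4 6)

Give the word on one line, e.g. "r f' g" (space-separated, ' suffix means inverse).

f' r' g' r g

  after f': (1 3 2 5)(4 6)
  after r': (1 3 4 2 5 6)
  after g': (1 3 2 4 6 5)
  after r: (1 3 6 5 4)
  after g: (1 3 2 4 6)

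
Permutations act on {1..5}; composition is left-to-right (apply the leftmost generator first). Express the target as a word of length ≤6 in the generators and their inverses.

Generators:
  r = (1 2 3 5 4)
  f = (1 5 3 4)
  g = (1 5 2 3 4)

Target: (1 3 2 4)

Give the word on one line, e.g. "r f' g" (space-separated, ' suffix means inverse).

f' f' r f

  after f': (1 4 3 5)
  after f': (1 3)(4 5)
  after r: (1 5)(2 3)
  after f: (1 3 2 4)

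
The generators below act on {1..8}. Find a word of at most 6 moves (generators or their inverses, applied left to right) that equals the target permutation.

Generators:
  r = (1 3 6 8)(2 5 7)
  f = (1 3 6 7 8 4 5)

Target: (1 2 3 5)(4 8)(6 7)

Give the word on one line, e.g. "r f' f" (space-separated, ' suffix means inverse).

  after r: (1 3 6 8)(2 5 7)
  after r: (1 6)(2 7 5)(3 8)
  after f: (1 7)(2 8 6 3 4 5)
  after r: (1 2)(3 4 7)
  after f: (1 2 3 5)(4 8)(6 7)

r r f r f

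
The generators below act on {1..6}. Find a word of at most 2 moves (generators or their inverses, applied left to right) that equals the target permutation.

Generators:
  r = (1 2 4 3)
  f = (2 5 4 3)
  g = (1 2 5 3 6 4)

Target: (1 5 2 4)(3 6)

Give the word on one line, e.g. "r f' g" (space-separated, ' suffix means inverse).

r' g'

  after r': (1 3 4 2)
  after g': (1 5 2 4)(3 6)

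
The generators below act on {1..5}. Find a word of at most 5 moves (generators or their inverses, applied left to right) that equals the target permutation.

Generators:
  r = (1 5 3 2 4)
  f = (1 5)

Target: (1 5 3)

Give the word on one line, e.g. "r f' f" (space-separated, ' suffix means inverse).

r' f' r f'

  after r': (1 4 2 3 5)
  after f': (1 4 2 3)
  after r: (3 5)
  after f': (1 5 3)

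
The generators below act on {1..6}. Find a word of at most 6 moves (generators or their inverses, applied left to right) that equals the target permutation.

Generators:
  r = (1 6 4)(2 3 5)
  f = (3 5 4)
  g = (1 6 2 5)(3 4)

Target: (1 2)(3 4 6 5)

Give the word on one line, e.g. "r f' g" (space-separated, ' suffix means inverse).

  after r: (1 6 4)(2 3 5)
  after f: (1 6 3 4)(2 5)
  after g: (1 2)(4 6)
  after f': (1 2)(3 4 6 5)

r f g f'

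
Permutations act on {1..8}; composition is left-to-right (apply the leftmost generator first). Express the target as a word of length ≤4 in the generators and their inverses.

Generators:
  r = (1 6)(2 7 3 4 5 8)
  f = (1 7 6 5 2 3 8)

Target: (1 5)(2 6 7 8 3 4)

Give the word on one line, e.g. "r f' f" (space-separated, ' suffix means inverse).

  after r: (1 6)(2 7 3 4 5 8)
  after f: (1 5)(2 6 7 8 3 4)

r f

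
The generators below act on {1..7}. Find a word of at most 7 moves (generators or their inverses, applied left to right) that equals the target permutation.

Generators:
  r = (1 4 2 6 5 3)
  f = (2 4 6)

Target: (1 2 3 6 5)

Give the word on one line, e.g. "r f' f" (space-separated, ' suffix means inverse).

f' r f' r f

  after f': (2 6 4)
  after r: (1 4 6 2 5 3)
  after f': (1 2 5 3)
  after r: (1 6 5)(2 3 4)
  after f: (1 2 3 6 5)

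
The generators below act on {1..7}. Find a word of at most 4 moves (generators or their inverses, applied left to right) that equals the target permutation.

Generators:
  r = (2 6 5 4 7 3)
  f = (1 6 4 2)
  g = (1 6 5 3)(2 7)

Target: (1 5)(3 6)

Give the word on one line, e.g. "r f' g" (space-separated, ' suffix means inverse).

g' g'

  after g': (1 3 5 6)(2 7)
  after g': (1 5)(3 6)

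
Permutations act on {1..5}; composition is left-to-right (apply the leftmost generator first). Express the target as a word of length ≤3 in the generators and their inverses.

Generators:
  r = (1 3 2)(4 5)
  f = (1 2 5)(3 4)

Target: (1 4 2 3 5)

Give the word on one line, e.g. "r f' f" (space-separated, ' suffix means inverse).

  after f': (1 5 2)(3 4)
  after r: (1 4 2 3 5)

f' r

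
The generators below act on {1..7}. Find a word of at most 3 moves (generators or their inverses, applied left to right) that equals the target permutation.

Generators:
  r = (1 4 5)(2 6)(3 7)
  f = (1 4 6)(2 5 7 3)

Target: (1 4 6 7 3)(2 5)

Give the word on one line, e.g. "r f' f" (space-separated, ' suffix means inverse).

r f' r

  after r: (1 4 5)(2 6)(3 7)
  after f': (2 4)(3 5 6)
  after r: (1 4 6 7 3)(2 5)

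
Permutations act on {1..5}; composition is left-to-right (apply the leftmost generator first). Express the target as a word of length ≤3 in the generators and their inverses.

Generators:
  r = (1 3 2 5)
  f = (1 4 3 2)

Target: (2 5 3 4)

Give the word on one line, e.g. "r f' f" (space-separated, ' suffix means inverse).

  after f: (1 4 3 2)
  after r': (1 4)(2 5)
  after f': (2 5 3 4)

f r' f'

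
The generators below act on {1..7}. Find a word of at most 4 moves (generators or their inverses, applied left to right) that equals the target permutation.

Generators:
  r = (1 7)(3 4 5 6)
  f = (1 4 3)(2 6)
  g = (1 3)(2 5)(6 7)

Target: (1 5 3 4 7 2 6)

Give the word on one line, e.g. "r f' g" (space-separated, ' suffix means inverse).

  after g: (1 3)(2 5)(6 7)
  after f': (1 4)(2 5 6 7)
  after r: (1 5 3 4 7 2 6)

g f' r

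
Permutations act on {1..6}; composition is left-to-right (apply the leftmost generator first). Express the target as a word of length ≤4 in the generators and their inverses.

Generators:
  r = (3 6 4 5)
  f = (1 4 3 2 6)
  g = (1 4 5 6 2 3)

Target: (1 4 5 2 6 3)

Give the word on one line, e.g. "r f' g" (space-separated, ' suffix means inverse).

r' r' f' r

  after r': (3 5 4 6)
  after r': (3 4)(5 6)
  after f': (1 6 5 2 3)
  after r: (1 4 5 2 6 3)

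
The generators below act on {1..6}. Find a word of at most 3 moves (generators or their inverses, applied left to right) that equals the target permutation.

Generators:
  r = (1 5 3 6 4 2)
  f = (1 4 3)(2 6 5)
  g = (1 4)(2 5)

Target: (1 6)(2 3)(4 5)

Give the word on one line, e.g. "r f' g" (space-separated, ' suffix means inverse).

f r'

  after f: (1 4 3)(2 6 5)
  after r': (1 6)(2 3)(4 5)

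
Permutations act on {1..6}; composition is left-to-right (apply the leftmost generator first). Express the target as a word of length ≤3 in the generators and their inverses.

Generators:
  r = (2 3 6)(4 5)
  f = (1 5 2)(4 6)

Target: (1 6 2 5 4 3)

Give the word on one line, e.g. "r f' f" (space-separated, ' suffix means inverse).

  after f: (1 5 2)(4 6)
  after r': (1 4 3 2)(5 6)
  after f: (1 6 2 5 4 3)

f r' f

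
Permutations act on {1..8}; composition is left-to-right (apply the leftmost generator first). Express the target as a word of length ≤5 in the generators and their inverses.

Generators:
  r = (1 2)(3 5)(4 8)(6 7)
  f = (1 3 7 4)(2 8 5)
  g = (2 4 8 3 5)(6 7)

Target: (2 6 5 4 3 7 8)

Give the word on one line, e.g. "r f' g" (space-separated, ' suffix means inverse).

  after f': (1 4 7 3)(2 5 8)
  after r': (1 8)(2 3)(4 6 7 5)
  after f: (1 5)(2 7)(3 8)(4 6)
  after g': (1 3 4 7 5)(2 6)
  after f': (2 6 5 4 3 7 8)

f' r' f g' f'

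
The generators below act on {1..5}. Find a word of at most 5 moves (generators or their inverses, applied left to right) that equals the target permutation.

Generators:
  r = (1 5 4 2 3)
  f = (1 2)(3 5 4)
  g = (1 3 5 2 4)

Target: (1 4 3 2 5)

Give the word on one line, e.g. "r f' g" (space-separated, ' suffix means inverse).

  after g: (1 3 5 2 4)
  after r: (3 4 5)
  after g': (1 4 3 2 5)

g r g'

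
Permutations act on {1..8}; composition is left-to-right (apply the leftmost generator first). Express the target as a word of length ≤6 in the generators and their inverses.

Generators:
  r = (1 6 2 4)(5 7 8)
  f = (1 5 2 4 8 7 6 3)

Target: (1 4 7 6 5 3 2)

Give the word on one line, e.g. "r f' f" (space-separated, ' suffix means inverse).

f' r f r'

  after f': (1 3 6 7 8 4 2 5)
  after r: (1 3 2 7 5 6 8)
  after f: (2 6 7)(3 4 8 5)
  after r': (1 4 7 6 5 3 2)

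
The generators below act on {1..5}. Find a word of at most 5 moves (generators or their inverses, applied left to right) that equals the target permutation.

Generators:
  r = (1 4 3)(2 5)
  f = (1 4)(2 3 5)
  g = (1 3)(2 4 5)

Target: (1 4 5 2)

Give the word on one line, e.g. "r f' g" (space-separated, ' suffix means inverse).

f r g r' r'

  after f: (1 4)(2 3 5)
  after r: (1 3 2)
  after g: (2 3 4 5)
  after r': (1 3)(2 4)
  after r': (1 4 5 2)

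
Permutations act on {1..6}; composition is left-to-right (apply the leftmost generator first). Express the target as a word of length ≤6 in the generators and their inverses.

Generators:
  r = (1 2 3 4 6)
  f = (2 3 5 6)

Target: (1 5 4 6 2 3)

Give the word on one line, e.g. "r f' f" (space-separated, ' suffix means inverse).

r r f r'

  after r: (1 2 3 4 6)
  after r: (1 3 6 2 4)
  after f: (1 5 6 3 2 4)
  after r': (1 5 4 6 2 3)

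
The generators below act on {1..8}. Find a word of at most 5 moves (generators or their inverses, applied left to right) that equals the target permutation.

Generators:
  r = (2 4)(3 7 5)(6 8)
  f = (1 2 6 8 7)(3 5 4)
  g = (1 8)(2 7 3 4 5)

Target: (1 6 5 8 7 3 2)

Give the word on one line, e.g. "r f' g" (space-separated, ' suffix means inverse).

g f' r r g'

  after g: (1 8)(2 7 3 4 5)
  after f': (1 6 2 8 7 4 3 5)
  after r: (1 8 5)(2 6 4 7)
  after r: (1 6 2 8 3 7 4 5)
  after g': (1 6 5 8 7 3 2)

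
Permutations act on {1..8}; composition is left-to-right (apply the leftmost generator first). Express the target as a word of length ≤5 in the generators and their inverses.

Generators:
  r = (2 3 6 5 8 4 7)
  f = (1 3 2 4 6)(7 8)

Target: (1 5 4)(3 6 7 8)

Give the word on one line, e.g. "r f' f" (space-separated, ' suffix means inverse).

  after f': (1 6 4 2 3)(7 8)
  after f': (1 4 3 6 2)
  after r: (1 7 2)(3 5 8 4 6)
  after f: (1 8 6 2 3 5 7 4)
  after r': (1 5 4)(3 6 7 8)

f' f' r f r'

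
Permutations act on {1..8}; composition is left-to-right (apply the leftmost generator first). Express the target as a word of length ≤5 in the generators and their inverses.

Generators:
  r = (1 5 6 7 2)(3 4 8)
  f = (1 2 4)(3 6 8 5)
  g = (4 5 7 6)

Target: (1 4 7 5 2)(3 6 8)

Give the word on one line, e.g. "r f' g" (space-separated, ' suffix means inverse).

g r g'

  after g: (4 5 7 6)
  after r: (1 5 2)(3 4 6 8)
  after g': (1 4 7 5 2)(3 6 8)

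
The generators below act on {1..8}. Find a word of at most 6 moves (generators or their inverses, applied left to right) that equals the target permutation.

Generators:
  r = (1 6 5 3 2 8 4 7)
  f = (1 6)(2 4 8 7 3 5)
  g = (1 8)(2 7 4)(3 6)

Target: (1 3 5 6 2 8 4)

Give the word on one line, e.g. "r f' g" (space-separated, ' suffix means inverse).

  after f: (1 6)(2 4 8 7 3 5)
  after r: (1 5 8)(2 7)
  after g': (1 5)(3 6)(4 7)
  after r: (1 3 5 6 2 8 4)

f r g' r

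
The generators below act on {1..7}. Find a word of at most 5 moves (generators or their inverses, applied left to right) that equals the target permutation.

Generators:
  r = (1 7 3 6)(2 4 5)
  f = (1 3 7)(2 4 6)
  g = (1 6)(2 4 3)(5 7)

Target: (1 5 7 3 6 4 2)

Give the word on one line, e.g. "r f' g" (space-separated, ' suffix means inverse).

  after f': (1 7 3)(2 6 4)
  after g: (1 5 7 2)(3 6)
  after g: (1 7 4 3)(2 6)
  after g: (1 5 7 3 6 4 2)

f' g g g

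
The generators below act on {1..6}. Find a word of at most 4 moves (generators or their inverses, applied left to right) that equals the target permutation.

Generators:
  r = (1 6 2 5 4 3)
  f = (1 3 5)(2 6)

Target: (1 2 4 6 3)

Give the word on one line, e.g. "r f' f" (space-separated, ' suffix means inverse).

  after r': (1 3 4 5 2 6)
  after f': (3 4)(5 6)
  after r: (1 6 4)(2 5)
  after r: (1 2 4 6 3)

r' f' r r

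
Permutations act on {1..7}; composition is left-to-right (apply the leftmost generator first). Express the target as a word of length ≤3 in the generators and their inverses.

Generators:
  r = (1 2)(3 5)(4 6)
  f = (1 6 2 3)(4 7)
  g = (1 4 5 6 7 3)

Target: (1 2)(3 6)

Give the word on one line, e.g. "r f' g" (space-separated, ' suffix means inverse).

  after f: (1 6 2 3)(4 7)
  after f: (1 2)(3 6)

f f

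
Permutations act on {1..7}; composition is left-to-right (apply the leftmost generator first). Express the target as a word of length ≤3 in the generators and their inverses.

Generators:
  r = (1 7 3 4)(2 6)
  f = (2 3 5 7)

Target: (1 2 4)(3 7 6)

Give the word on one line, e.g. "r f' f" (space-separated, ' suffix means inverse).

  after f: (2 3 5 7)
  after r: (1 7 6 2 4)(3 5)
  after f: (1 2 4)(3 7 6)

f r f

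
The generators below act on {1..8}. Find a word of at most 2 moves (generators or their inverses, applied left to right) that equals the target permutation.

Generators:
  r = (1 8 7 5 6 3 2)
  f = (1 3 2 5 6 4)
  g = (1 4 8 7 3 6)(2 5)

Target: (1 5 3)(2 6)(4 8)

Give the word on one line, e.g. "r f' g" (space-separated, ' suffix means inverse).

r' g

  after r': (1 2 3 6 5 7 8)
  after g: (1 5 3)(2 6)(4 8)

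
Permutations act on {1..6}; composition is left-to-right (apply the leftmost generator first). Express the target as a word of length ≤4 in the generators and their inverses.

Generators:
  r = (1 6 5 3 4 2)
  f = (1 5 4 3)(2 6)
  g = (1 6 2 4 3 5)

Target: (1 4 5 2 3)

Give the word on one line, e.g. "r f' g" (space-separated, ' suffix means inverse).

  after r': (1 2 4 3 5 6)
  after g: (1 4 5 2 3)

r' g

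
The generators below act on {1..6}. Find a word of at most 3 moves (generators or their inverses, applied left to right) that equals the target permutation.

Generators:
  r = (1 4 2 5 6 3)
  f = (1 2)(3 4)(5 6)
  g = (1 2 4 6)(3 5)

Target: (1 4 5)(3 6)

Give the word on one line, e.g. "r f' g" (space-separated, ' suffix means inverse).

f g

  after f: (1 2)(3 4)(5 6)
  after g: (1 4 5)(3 6)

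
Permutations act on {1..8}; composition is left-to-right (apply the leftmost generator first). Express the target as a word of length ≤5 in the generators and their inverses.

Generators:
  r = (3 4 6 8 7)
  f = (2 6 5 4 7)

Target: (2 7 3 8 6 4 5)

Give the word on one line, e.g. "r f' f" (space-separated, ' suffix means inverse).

  after r': (3 7 8 6 4)
  after f': (2 7 8)(3 4)(5 6)
  after r: (2 3 6 5 8)
  after r: (2 4 6 5 7 3 8)
  after f: (2 7 3 8 6 4 5)

r' f' r r f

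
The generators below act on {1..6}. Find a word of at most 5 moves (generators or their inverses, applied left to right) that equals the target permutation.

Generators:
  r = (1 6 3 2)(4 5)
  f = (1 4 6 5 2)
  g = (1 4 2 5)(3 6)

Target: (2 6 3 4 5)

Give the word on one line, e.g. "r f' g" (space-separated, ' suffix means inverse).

  after g': (1 5 2 4)(3 6)
  after f: (1 2 6 3 5)
  after g: (1 5 4 2 3)
  after g: (2 6 3 4 5)

g' f g g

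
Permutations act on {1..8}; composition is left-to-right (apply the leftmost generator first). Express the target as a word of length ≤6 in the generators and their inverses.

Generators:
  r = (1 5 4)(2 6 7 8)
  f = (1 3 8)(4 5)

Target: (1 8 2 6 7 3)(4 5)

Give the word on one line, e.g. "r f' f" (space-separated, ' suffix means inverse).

r' r' r' f'

  after r': (1 4 5)(2 8 7 6)
  after r': (1 5 4)(2 7)(6 8)
  after r': (2 6 7 8)
  after f': (1 8 2 6 7 3)(4 5)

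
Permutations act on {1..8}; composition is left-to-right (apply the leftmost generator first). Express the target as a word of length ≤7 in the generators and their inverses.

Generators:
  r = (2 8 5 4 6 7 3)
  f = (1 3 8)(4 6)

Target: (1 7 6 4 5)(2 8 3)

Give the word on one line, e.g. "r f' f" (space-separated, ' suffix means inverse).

f' f' r' f' f'

  after f': (1 8 3)(4 6)
  after f': (1 3 8)
  after r': (1 7 6 4 5 8)(2 3)
  after f': (1 7 4 5 3 2)
  after f': (1 7 6 4 5)(2 8 3)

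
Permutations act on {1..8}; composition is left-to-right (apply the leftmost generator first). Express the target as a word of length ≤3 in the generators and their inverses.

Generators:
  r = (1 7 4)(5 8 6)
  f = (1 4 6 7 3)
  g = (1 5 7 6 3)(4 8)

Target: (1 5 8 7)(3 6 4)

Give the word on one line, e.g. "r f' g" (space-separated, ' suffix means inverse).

r' f' g

  after r': (1 4 7)(5 6 8)
  after f': (3 7)(4 6 8 5)
  after g: (1 5 8 7)(3 6 4)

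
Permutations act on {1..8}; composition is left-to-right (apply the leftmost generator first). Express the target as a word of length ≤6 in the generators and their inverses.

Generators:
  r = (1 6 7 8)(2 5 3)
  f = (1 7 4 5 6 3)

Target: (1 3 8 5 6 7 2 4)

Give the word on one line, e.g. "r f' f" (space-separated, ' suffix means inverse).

  after r': (1 8 7 6)(2 3 5)
  after f: (1 8 4 5 2)(3 6 7)
  after r': (1 7 5 3)(2 8 4)
  after r': (1 6)(2 7)(3 8 4)
  after f: (1 3 8 5 6 7 2 4)

r' f r' r' f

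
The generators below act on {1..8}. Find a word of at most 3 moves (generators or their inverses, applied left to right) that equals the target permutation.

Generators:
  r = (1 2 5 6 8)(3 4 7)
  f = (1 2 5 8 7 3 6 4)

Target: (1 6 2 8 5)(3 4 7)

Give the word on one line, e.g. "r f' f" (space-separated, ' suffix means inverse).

  after r': (1 8 6 5 2)(3 7 4)
  after r': (1 6 2 8 5)(3 4 7)

r' r'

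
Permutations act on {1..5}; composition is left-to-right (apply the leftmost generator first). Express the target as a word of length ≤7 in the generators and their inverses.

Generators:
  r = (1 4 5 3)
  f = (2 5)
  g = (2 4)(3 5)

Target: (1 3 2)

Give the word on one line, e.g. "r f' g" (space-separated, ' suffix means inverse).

f' r f r g

  after f': (2 5)
  after r: (1 4 5 2 3)
  after f: (1 4 2 3)
  after r: (1 5 3 4 2)
  after g: (1 3 2)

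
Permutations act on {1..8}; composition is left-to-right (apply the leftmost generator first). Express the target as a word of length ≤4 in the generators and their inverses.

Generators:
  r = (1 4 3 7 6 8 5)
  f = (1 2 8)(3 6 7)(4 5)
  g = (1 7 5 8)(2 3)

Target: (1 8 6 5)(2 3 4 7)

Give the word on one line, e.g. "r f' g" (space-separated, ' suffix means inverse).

r' g

  after r': (1 5 8 6 7 3 4)
  after g: (1 8 6 5)(2 3 4 7)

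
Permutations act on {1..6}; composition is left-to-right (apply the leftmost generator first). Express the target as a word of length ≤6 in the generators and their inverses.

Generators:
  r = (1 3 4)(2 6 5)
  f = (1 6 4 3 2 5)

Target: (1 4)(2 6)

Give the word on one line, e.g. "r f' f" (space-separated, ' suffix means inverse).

f r f r'

  after f: (1 6 4 3 2 5)
  after r: (1 5 3 6)
  after f: (2 5)(3 4)
  after r': (1 4)(2 6)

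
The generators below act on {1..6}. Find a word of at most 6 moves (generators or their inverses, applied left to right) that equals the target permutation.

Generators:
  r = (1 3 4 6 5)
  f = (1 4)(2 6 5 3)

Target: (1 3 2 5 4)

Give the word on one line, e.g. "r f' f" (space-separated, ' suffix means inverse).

f' r r f

  after f': (1 4)(2 3 5 6)
  after r: (1 6 2 4 3)
  after r: (1 5)(2 6)
  after f: (1 3 2 5 4)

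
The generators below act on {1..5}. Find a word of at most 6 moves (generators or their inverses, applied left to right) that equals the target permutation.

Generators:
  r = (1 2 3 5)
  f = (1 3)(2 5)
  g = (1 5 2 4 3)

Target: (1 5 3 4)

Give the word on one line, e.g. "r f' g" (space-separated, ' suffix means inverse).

r' g r' r'

  after r': (1 5 3 2)
  after g: (1 2 5)(3 4)
  after r': (2 3 4)
  after r': (1 5 3 4)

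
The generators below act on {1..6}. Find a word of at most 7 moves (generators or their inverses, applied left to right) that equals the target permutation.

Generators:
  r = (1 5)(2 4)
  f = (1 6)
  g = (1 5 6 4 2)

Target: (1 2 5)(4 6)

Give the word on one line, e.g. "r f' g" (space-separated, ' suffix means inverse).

  after f': (1 6)
  after g: (1 4 2)(5 6)
  after r: (1 2 5 6)
  after g': (1 4 6 2)
  after r': (1 2 5)(4 6)

f' g r g' r'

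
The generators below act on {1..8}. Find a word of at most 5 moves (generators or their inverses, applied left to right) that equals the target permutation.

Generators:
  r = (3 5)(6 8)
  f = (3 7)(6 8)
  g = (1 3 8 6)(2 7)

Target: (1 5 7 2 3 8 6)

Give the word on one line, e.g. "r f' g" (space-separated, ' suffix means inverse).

g r f'

  after g: (1 3 8 6)(2 7)
  after r: (1 5 3 6)(2 7)
  after f': (1 5 7 2 3 8 6)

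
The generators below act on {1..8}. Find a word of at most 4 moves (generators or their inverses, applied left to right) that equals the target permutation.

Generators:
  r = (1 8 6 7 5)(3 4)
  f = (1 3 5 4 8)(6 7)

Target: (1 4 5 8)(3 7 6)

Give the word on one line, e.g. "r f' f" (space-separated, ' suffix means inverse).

r' f' r'

  after r': (1 5 7 6 8)(3 4)
  after f': (1 3 5 6 4)
  after r': (1 4 5 8)(3 7 6)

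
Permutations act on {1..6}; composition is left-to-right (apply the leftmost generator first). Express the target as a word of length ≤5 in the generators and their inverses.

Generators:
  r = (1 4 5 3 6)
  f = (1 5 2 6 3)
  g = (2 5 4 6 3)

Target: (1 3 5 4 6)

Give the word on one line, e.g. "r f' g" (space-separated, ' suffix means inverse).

g' r r f g'

  after g': (2 3 6 4 5)
  after r: (1 4 3)(2 6 5)
  after r: (1 5 2)(3 4 6)
  after f: (1 2 5 6)(3 4)
  after g': (1 3 5 4 6)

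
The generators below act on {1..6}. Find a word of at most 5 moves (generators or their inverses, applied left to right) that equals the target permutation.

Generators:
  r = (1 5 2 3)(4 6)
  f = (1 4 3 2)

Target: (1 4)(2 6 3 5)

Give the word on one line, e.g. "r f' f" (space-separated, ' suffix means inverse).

  after r': (1 3 2 5)(4 6)
  after f': (1 4 6)(2 5)
  after r': (1 6 3 2)
  after f: (1 6 2 4 3)
  after r: (1 4)(2 6 3 5)

r' f' r' f r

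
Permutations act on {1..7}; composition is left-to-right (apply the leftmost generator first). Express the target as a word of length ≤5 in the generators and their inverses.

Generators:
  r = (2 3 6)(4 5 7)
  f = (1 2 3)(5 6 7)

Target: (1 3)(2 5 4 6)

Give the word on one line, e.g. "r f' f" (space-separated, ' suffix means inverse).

  after r: (2 3 6)(4 5 7)
  after r: (2 6 3)(4 7 5)
  after f: (1 2 7 6)(4 5)
  after f: (1 3)(2 5 4 6)

r r f f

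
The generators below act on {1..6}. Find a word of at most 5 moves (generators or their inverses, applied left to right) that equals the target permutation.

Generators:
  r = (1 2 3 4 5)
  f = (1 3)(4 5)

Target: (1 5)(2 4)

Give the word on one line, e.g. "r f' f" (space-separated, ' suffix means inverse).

r' f' r

  after r': (1 5 4 3 2)
  after f': (1 4)(2 3)
  after r: (1 5)(2 4)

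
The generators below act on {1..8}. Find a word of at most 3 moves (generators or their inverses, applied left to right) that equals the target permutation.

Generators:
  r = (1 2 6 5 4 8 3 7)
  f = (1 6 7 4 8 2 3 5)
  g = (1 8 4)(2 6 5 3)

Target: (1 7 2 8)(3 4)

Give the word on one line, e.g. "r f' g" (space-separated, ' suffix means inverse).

r' g

  after r': (1 7 3 8 4 5 6 2)
  after g: (1 7 2 8)(3 4)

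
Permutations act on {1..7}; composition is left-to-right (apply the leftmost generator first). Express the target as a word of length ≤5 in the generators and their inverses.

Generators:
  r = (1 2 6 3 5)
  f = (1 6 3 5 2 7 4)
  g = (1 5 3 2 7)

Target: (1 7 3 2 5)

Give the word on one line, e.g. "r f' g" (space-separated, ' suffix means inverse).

  after f': (1 4 7 2 5 3 6)
  after r': (1 4 7)(2 3)(5 6)
  after g: (1 4)(3 7 5 6)
  after f': (1 7 3 2 5)

f' r' g f'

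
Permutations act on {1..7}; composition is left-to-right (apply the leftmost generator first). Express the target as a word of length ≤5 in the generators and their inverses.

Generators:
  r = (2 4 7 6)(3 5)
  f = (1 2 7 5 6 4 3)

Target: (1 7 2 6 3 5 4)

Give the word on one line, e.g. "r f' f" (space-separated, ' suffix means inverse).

  after f': (1 3 4 6 5 7 2)
  after f': (1 4 5 2 3 6 7)
  after r': (1 2 5 6 4 3 7)
  after f: (1 7 2 6 3 5 4)

f' f' r' f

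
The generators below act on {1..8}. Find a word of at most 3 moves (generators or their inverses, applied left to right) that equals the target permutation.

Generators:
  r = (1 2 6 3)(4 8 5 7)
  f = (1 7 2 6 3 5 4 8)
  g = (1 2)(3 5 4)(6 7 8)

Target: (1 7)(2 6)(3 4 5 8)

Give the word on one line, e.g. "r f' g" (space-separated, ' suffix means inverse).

  after g': (1 2)(3 4 5)(6 8 7)
  after g': (3 5 4)(6 7 8)
  after f: (1 7)(2 6)(3 4 5 8)

g' g' f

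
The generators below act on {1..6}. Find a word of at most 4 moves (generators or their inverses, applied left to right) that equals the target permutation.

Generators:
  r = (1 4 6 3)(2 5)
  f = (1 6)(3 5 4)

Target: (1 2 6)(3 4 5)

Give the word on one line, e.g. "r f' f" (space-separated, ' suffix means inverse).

  after r: (1 4 6 3)(2 5)
  after f': (1 5 2 3 6 4)
  after r: (1 2)
  after f': (1 2 6)(3 4 5)

r f' r f'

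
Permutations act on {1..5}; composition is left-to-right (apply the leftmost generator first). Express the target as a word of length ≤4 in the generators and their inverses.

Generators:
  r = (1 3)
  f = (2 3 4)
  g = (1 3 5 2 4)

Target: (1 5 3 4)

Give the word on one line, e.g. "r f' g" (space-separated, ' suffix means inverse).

  after r': (1 3)
  after f: (1 4 2 3)
  after f: (1 2 4 3)
  after g': (1 5 3 4)

r' f f g'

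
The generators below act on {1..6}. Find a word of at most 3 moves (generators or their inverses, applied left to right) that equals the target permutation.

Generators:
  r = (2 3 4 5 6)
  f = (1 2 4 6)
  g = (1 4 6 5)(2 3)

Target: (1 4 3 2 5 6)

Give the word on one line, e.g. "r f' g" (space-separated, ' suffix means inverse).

f' g'

  after f': (1 6 4 2)
  after g': (1 4 3 2 5 6)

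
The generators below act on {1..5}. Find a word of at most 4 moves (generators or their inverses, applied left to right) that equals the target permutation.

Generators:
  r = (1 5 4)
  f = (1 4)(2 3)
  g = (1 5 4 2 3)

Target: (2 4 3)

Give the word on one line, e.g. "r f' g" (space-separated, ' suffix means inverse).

r g'

  after r: (1 5 4)
  after g': (2 4 3)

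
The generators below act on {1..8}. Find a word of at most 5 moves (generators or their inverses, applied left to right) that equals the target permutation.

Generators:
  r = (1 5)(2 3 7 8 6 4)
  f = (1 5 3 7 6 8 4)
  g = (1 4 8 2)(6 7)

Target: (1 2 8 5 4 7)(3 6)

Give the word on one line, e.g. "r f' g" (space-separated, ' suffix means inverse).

r' f' g' f'

  after r': (1 5)(2 4 6 8 7 3)
  after f': (2 8 3)(4 7 5)
  after g': (1 2 4 6 7 5)(3 8)
  after f': (1 2 8 5 4 7)(3 6)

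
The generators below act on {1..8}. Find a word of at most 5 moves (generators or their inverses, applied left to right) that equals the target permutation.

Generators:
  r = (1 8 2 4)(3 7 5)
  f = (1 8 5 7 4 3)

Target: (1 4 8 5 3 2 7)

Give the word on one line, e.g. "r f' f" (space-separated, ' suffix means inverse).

  after r: (1 8 2 4)(3 7 5)
  after r: (1 2)(3 5 7)(4 8)
  after f': (1 2 3 8 7 4)
  after r: (1 4 8 5 3 2 7)

r r f' r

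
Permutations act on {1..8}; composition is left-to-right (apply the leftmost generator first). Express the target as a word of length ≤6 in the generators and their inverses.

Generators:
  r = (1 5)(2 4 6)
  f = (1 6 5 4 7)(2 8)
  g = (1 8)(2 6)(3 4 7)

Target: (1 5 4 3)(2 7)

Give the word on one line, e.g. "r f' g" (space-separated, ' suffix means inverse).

g' r' f' r f'

  after g': (1 8)(2 6)(3 7 4)
  after r': (1 8 5)(2 4 3 7)
  after f': (1 2 5 7 8 6)(3 4)
  after r: (1 4 3 6 5 7 8 2)
  after f': (1 5 4 3)(2 7)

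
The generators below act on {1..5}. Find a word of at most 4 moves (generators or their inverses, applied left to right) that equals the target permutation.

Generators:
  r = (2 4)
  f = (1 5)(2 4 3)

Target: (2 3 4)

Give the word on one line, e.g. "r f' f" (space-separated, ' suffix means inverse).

f f

  after f: (1 5)(2 4 3)
  after f: (2 3 4)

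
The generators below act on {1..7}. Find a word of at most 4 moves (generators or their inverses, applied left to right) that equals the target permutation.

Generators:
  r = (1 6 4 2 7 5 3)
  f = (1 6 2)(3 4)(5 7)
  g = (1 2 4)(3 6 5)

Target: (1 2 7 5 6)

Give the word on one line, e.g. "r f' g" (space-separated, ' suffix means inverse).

g' f f r

  after g': (1 4 2)(3 5 6)
  after f: (1 3 7 5 2 6 4)
  after f: (1 4 6 3 5)
  after r: (1 2 7 5 6)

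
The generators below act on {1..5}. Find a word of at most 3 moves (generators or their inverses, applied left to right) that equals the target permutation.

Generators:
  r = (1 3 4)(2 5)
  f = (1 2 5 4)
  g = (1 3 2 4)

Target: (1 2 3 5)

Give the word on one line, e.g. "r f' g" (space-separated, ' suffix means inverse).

  after g': (1 4 2 3)
  after f': (1 5 2 3 4)
  after f': (1 2 3 5)

g' f' f'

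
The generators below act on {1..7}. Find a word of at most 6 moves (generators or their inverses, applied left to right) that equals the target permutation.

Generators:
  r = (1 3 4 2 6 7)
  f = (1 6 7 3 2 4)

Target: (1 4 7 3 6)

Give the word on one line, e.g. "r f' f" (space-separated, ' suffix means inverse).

  after f': (1 4 2 3 7 6)
  after r': (1 3 6 7 2)
  after f: (1 2 6 3 7 4)
  after r': (1 4 7 3 6)

f' r' f r'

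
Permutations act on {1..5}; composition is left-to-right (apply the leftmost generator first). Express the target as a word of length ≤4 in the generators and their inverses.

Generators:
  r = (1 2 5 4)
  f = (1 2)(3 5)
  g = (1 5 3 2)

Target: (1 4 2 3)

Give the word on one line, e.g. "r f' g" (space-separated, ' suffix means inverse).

g' r r

  after g': (1 2 3 5)
  after r: (1 5 2 3 4)
  after r: (1 4 2 3)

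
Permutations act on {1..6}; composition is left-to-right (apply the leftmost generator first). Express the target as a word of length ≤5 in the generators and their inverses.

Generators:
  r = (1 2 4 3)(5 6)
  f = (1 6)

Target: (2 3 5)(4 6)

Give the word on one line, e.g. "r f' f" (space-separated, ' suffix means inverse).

  after f: (1 6)
  after r: (1 5 6 2 4 3)
  after f': (1 5)(2 4 3 6)
  after r: (1 6 4)(2 3 5)
  after f: (2 3 5)(4 6)

f r f' r f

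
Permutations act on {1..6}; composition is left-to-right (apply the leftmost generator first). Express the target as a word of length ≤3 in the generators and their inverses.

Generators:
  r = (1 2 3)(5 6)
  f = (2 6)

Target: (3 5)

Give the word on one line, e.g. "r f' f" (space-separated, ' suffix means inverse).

  after r': (1 3 2)(5 6)
  after f: (1 3 6 5 2)
  after r: (3 5)

r' f r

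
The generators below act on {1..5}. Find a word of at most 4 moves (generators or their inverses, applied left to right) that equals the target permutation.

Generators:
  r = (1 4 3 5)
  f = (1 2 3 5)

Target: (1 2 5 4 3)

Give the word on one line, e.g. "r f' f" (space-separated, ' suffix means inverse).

f r

  after f: (1 2 3 5)
  after r: (1 2 5 4 3)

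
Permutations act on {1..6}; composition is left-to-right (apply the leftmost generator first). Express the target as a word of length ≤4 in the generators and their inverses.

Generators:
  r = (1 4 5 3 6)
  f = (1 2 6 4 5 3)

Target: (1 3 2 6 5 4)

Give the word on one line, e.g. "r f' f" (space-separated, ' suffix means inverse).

r r f

  after r: (1 4 5 3 6)
  after r: (1 5 6 4 3)
  after f: (1 3 2 6 5 4)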